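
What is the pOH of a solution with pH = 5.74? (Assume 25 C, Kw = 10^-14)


pOH = 14 - pH
pOH = 14 - 5.74
pOH = 8.26

8.26


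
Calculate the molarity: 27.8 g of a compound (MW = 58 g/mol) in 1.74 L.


C = (mass / MW) / volume
C = (27.8 / 58) / 1.74
C = 0.2755 M

0.2755 M


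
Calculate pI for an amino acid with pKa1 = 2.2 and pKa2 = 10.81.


pI = (pKa1 + pKa2) / 2
pI = (2.2 + 10.81) / 2
pI = 6.505

6.505


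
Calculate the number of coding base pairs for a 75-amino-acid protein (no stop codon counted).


Each amino acid = 1 codon = 3 bp
bp = 75 * 3 = 225 bp

225 bp


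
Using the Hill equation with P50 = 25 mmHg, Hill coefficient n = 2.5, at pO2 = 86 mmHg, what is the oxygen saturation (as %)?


Y = pO2^n / (P50^n + pO2^n)
Y = 86^2.5 / (25^2.5 + 86^2.5)
Y = 95.64%

95.64%


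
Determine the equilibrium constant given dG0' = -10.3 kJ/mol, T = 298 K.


Keq = exp(-dG0 * 1000 / (R * T))
Keq = exp(-(-10.3) * 1000 / (8.314 * 298))
Keq = 63.8985

63.8985


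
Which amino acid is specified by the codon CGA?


Standard genetic code lookup.
Codon CGA -> Arg

Arg


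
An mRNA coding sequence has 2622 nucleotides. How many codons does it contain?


codons = nucleotides / 3
codons = 2622 / 3 = 874

874


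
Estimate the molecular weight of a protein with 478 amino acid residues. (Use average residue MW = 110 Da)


MW = n_residues * 110 Da
MW = 478 * 110
MW = 52580 Da

52580 Da


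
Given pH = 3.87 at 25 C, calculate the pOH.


pOH = 14 - pH
pOH = 14 - 3.87
pOH = 10.13

10.13


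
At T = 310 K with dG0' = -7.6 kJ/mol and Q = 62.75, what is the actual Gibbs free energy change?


dG = dG0' + RT * ln(Q) / 1000
dG = -7.6 + 8.314 * 310 * ln(62.75) / 1000
dG = 3.068 kJ/mol

3.068 kJ/mol


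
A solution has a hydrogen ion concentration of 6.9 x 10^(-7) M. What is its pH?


pH = -log10([H+])
pH = -log10(6.9 x 10^(-7))
pH = 6.1612

6.1612


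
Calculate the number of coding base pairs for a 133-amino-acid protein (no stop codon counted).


Each amino acid = 1 codon = 3 bp
bp = 133 * 3 = 399 bp

399 bp


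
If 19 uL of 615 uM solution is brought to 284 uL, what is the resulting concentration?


C2 = C1 * V1 / V2
C2 = 615 * 19 / 284
C2 = 41.1444 uM

41.1444 uM


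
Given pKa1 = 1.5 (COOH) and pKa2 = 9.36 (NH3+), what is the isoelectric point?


pI = (pKa1 + pKa2) / 2
pI = (1.5 + 9.36) / 2
pI = 5.43

5.43


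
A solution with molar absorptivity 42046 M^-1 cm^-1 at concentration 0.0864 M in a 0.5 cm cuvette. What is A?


A = epsilon * c * l
A = 42046 * 0.0864 * 0.5
A = 1816.3872

1816.3872


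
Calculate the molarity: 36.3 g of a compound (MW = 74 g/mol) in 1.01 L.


C = (mass / MW) / volume
C = (36.3 / 74) / 1.01
C = 0.4857 M

0.4857 M


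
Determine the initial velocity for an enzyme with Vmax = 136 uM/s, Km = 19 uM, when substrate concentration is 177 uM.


v = Vmax * [S] / (Km + [S])
v = 136 * 177 / (19 + 177)
v = 122.8163 uM/s

122.8163 uM/s


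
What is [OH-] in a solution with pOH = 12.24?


[OH-] = 10^(-pOH)
[OH-] = 10^(-12.24)
[OH-] = 5.754e-13 M

5.754e-13 M


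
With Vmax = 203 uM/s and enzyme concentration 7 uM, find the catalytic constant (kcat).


kcat = Vmax / [E]t
kcat = 203 / 7
kcat = 29.0 s^-1

29.0 s^-1


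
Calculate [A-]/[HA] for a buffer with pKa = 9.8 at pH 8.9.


[A-]/[HA] = 10^(pH - pKa)
= 10^(8.9 - 9.8)
= 0.1259

0.1259


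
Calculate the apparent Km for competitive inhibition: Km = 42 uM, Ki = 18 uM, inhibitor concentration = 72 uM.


Km_app = Km * (1 + [I]/Ki)
Km_app = 42 * (1 + 72/18)
Km_app = 210.0 uM

210.0 uM


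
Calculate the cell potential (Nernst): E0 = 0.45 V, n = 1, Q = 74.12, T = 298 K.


E = E0 - (RT/nF) * ln(Q)
E = 0.45 - (8.314 * 298 / (1 * 96485)) * ln(74.12)
E = 0.3394 V

0.3394 V


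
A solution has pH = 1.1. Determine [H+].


[H+] = 10^(-pH)
[H+] = 10^(-1.1)
[H+] = 0.0794 M

0.0794 M


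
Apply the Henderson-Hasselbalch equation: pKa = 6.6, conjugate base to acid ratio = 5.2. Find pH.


pH = pKa + log10([A-]/[HA])
pH = 6.6 + log10(5.2)
pH = 7.316

7.316


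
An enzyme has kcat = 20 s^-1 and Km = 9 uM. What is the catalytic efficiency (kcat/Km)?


Catalytic efficiency = kcat / Km
= 20 / 9
= 2.2222 uM^-1*s^-1

2.2222 uM^-1*s^-1


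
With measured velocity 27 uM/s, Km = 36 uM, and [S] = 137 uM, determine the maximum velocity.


Vmax = v * (Km + [S]) / [S]
Vmax = 27 * (36 + 137) / 137
Vmax = 34.0949 uM/s

34.0949 uM/s


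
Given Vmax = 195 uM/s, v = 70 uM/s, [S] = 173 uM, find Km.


Km = [S] * (Vmax - v) / v
Km = 173 * (195 - 70) / 70
Km = 308.9286 uM

308.9286 uM


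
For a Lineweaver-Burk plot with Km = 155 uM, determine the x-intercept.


x-intercept = -1/Km
= -1/155
= -0.0065 1/uM

-0.0065 1/uM


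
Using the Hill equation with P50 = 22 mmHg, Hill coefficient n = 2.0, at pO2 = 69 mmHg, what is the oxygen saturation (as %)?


Y = pO2^n / (P50^n + pO2^n)
Y = 69^2.0 / (22^2.0 + 69^2.0)
Y = 90.77%

90.77%


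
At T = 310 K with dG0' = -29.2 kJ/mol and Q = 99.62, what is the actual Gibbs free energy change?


dG = dG0' + RT * ln(Q) / 1000
dG = -29.2 + 8.314 * 310 * ln(99.62) / 1000
dG = -17.3407 kJ/mol

-17.3407 kJ/mol


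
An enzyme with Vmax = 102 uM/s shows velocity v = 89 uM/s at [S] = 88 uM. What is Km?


Km = [S] * (Vmax - v) / v
Km = 88 * (102 - 89) / 89
Km = 12.8539 uM

12.8539 uM


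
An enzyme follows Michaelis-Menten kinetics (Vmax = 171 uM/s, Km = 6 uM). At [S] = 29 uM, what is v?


v = Vmax * [S] / (Km + [S])
v = 171 * 29 / (6 + 29)
v = 141.6857 uM/s

141.6857 uM/s


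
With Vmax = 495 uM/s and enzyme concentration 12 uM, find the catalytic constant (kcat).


kcat = Vmax / [E]t
kcat = 495 / 12
kcat = 41.25 s^-1

41.25 s^-1


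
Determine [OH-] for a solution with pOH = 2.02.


[OH-] = 10^(-pOH)
[OH-] = 10^(-2.02)
[OH-] = 0.0095 M

0.0095 M


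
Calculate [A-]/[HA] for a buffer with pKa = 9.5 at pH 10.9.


[A-]/[HA] = 10^(pH - pKa)
= 10^(10.9 - 9.5)
= 25.1189

25.1189


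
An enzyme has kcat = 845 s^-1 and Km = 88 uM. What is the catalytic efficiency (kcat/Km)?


Catalytic efficiency = kcat / Km
= 845 / 88
= 9.6023 uM^-1*s^-1

9.6023 uM^-1*s^-1


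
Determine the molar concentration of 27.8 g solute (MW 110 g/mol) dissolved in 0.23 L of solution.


C = (mass / MW) / volume
C = (27.8 / 110) / 0.23
C = 1.0988 M

1.0988 M


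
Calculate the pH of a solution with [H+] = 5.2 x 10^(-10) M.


pH = -log10([H+])
pH = -log10(5.2 x 10^(-10))
pH = 9.284

9.284


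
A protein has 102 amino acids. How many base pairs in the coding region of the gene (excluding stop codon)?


Each amino acid = 1 codon = 3 bp
bp = 102 * 3 = 306 bp

306 bp


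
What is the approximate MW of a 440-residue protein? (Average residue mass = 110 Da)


MW = n_residues * 110 Da
MW = 440 * 110
MW = 48400 Da

48400 Da


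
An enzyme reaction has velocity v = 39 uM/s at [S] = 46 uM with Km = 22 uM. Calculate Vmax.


Vmax = v * (Km + [S]) / [S]
Vmax = 39 * (22 + 46) / 46
Vmax = 57.6522 uM/s

57.6522 uM/s


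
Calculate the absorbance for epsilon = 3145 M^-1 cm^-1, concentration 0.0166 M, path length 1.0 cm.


A = epsilon * c * l
A = 3145 * 0.0166 * 1.0
A = 52.207

52.207


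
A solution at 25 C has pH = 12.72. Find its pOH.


pOH = 14 - pH
pOH = 14 - 12.72
pOH = 1.28

1.28


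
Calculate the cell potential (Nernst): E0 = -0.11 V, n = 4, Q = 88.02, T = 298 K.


E = E0 - (RT/nF) * ln(Q)
E = -0.11 - (8.314 * 298 / (4 * 96485)) * ln(88.02)
E = -0.1387 V

-0.1387 V


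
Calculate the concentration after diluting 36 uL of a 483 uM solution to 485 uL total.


C2 = C1 * V1 / V2
C2 = 483 * 36 / 485
C2 = 35.8515 uM

35.8515 uM


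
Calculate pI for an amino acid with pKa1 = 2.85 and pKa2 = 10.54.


pI = (pKa1 + pKa2) / 2
pI = (2.85 + 10.54) / 2
pI = 6.695

6.695


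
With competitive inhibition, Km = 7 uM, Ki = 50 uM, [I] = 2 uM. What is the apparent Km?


Km_app = Km * (1 + [I]/Ki)
Km_app = 7 * (1 + 2/50)
Km_app = 7.28 uM

7.28 uM


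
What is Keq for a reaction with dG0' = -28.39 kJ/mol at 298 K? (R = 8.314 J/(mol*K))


Keq = exp(-dG0 * 1000 / (R * T))
Keq = exp(-(-28.39) * 1000 / (8.314 * 298))
Keq = 94731.2467

94731.2467


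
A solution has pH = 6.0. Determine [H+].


[H+] = 10^(-pH)
[H+] = 10^(-6.0)
[H+] = 1.000e-06 M

1.000e-06 M


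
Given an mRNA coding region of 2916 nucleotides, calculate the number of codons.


codons = nucleotides / 3
codons = 2916 / 3 = 972

972


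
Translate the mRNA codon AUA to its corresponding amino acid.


Standard genetic code lookup.
Codon AUA -> Ile

Ile


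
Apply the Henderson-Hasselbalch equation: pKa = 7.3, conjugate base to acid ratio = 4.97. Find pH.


pH = pKa + log10([A-]/[HA])
pH = 7.3 + log10(4.97)
pH = 7.9964

7.9964


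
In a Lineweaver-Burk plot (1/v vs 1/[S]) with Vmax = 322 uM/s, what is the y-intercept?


y-intercept = 1/Vmax
= 1/322
= 0.0031 s/uM

0.0031 s/uM


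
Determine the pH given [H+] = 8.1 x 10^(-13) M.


pH = -log10([H+])
pH = -log10(8.1 x 10^(-13))
pH = 12.0915

12.0915


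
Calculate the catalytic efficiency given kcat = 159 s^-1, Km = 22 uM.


Catalytic efficiency = kcat / Km
= 159 / 22
= 7.2273 uM^-1*s^-1

7.2273 uM^-1*s^-1


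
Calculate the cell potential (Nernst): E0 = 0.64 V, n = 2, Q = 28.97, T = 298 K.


E = E0 - (RT/nF) * ln(Q)
E = 0.64 - (8.314 * 298 / (2 * 96485)) * ln(28.97)
E = 0.5968 V

0.5968 V


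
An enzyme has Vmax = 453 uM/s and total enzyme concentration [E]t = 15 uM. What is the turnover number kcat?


kcat = Vmax / [E]t
kcat = 453 / 15
kcat = 30.2 s^-1

30.2 s^-1


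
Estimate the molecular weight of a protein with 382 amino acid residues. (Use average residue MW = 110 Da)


MW = n_residues * 110 Da
MW = 382 * 110
MW = 42020 Da

42020 Da


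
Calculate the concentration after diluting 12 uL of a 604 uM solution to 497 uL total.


C2 = C1 * V1 / V2
C2 = 604 * 12 / 497
C2 = 14.5835 uM

14.5835 uM


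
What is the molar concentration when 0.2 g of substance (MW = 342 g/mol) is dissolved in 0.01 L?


C = (mass / MW) / volume
C = (0.2 / 342) / 0.01
C = 0.0585 M

0.0585 M


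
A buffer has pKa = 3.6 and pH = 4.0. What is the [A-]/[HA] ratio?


[A-]/[HA] = 10^(pH - pKa)
= 10^(4.0 - 3.6)
= 2.5119

2.5119


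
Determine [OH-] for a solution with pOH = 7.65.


[OH-] = 10^(-pOH)
[OH-] = 10^(-7.65)
[OH-] = 2.239e-08 M

2.239e-08 M


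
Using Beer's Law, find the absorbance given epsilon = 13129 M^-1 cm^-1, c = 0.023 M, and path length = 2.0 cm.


A = epsilon * c * l
A = 13129 * 0.023 * 2.0
A = 603.934

603.934


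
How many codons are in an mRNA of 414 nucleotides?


codons = nucleotides / 3
codons = 414 / 3 = 138

138


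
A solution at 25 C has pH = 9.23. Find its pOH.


pOH = 14 - pH
pOH = 14 - 9.23
pOH = 4.77

4.77


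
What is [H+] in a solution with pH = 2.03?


[H+] = 10^(-pH)
[H+] = 10^(-2.03)
[H+] = 0.0093 M

0.0093 M


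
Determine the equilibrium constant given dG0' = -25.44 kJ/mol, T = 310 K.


Keq = exp(-dG0 * 1000 / (R * T))
Keq = exp(-(-25.44) * 1000 / (8.314 * 310))
Keq = 19353.7567

19353.7567


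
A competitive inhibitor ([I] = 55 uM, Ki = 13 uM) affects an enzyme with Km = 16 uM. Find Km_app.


Km_app = Km * (1 + [I]/Ki)
Km_app = 16 * (1 + 55/13)
Km_app = 83.6923 uM

83.6923 uM


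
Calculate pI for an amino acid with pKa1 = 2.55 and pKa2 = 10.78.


pI = (pKa1 + pKa2) / 2
pI = (2.55 + 10.78) / 2
pI = 6.665

6.665


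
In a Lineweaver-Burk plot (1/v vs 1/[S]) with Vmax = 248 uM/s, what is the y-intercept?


y-intercept = 1/Vmax
= 1/248
= 0.004 s/uM

0.004 s/uM


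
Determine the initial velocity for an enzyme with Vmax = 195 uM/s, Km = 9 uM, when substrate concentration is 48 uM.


v = Vmax * [S] / (Km + [S])
v = 195 * 48 / (9 + 48)
v = 164.2105 uM/s

164.2105 uM/s


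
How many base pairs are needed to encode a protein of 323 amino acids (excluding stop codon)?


Each amino acid = 1 codon = 3 bp
bp = 323 * 3 = 969 bp

969 bp


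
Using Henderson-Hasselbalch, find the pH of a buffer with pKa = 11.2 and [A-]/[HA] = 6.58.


pH = pKa + log10([A-]/[HA])
pH = 11.2 + log10(6.58)
pH = 12.0182

12.0182


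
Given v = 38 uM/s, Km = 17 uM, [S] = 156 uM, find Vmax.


Vmax = v * (Km + [S]) / [S]
Vmax = 38 * (17 + 156) / 156
Vmax = 42.141 uM/s

42.141 uM/s


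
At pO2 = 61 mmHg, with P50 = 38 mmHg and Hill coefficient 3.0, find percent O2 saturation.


Y = pO2^n / (P50^n + pO2^n)
Y = 61^3.0 / (38^3.0 + 61^3.0)
Y = 80.53%

80.53%


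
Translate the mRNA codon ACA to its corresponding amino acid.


Standard genetic code lookup.
Codon ACA -> Thr

Thr


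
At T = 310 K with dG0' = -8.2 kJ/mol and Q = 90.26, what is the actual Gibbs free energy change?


dG = dG0' + RT * ln(Q) / 1000
dG = -8.2 + 8.314 * 310 * ln(90.26) / 1000
dG = 3.405 kJ/mol

3.405 kJ/mol


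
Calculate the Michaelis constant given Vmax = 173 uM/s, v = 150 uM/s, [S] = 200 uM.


Km = [S] * (Vmax - v) / v
Km = 200 * (173 - 150) / 150
Km = 30.6667 uM

30.6667 uM


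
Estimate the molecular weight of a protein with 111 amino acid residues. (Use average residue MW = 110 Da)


MW = n_residues * 110 Da
MW = 111 * 110
MW = 12210 Da

12210 Da


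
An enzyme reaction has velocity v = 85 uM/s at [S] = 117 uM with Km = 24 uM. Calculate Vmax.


Vmax = v * (Km + [S]) / [S]
Vmax = 85 * (24 + 117) / 117
Vmax = 102.4359 uM/s

102.4359 uM/s


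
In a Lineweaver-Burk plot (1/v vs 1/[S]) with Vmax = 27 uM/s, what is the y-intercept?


y-intercept = 1/Vmax
= 1/27
= 0.037 s/uM

0.037 s/uM


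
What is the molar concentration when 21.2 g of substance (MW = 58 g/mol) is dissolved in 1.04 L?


C = (mass / MW) / volume
C = (21.2 / 58) / 1.04
C = 0.3515 M

0.3515 M


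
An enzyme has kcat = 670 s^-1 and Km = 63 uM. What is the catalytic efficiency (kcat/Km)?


Catalytic efficiency = kcat / Km
= 670 / 63
= 10.6349 uM^-1*s^-1

10.6349 uM^-1*s^-1


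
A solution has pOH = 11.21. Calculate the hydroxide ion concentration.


[OH-] = 10^(-pOH)
[OH-] = 10^(-11.21)
[OH-] = 6.166e-12 M

6.166e-12 M


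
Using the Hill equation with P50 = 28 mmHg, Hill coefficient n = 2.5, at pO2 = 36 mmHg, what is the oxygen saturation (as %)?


Y = pO2^n / (P50^n + pO2^n)
Y = 36^2.5 / (28^2.5 + 36^2.5)
Y = 65.21%

65.21%


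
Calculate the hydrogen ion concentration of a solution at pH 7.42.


[H+] = 10^(-pH)
[H+] = 10^(-7.42)
[H+] = 3.802e-08 M

3.802e-08 M


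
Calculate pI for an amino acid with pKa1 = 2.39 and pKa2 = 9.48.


pI = (pKa1 + pKa2) / 2
pI = (2.39 + 9.48) / 2
pI = 5.935

5.935


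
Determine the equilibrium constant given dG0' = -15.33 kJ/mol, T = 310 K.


Keq = exp(-dG0 * 1000 / (R * T))
Keq = exp(-(-15.33) * 1000 / (8.314 * 310))
Keq = 382.9839

382.9839


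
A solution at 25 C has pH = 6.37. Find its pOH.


pOH = 14 - pH
pOH = 14 - 6.37
pOH = 7.63

7.63


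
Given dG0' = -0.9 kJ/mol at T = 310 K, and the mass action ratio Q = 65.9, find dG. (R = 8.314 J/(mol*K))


dG = dG0' + RT * ln(Q) / 1000
dG = -0.9 + 8.314 * 310 * ln(65.9) / 1000
dG = 9.8943 kJ/mol

9.8943 kJ/mol


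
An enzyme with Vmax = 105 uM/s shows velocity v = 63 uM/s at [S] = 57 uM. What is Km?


Km = [S] * (Vmax - v) / v
Km = 57 * (105 - 63) / 63
Km = 38.0 uM

38.0 uM


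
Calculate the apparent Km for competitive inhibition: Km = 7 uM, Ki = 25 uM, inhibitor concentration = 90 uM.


Km_app = Km * (1 + [I]/Ki)
Km_app = 7 * (1 + 90/25)
Km_app = 32.2 uM

32.2 uM


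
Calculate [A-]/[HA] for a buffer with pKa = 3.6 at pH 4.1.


[A-]/[HA] = 10^(pH - pKa)
= 10^(4.1 - 3.6)
= 3.1623

3.1623


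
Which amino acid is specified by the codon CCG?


Standard genetic code lookup.
Codon CCG -> Pro

Pro


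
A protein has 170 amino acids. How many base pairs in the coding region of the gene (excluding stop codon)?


Each amino acid = 1 codon = 3 bp
bp = 170 * 3 = 510 bp

510 bp


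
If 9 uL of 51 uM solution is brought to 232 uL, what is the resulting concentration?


C2 = C1 * V1 / V2
C2 = 51 * 9 / 232
C2 = 1.9784 uM

1.9784 uM


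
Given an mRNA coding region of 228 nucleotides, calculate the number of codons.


codons = nucleotides / 3
codons = 228 / 3 = 76

76


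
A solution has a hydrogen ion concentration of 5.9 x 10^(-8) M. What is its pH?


pH = -log10([H+])
pH = -log10(5.9 x 10^(-8))
pH = 7.2291

7.2291


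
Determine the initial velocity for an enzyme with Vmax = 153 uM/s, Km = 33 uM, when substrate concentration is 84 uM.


v = Vmax * [S] / (Km + [S])
v = 153 * 84 / (33 + 84)
v = 109.8462 uM/s

109.8462 uM/s


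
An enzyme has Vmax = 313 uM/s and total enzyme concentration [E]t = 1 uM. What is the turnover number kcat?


kcat = Vmax / [E]t
kcat = 313 / 1
kcat = 313.0 s^-1

313.0 s^-1


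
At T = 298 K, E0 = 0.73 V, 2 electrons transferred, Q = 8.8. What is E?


E = E0 - (RT/nF) * ln(Q)
E = 0.73 - (8.314 * 298 / (2 * 96485)) * ln(8.8)
E = 0.7021 V

0.7021 V


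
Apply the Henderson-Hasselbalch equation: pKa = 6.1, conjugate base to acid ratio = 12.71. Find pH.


pH = pKa + log10([A-]/[HA])
pH = 6.1 + log10(12.71)
pH = 7.2041

7.2041


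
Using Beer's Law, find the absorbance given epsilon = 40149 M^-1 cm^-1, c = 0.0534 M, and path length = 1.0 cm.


A = epsilon * c * l
A = 40149 * 0.0534 * 1.0
A = 2143.9566

2143.9566


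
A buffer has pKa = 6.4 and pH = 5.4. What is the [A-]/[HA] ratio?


[A-]/[HA] = 10^(pH - pKa)
= 10^(5.4 - 6.4)
= 0.1

0.1


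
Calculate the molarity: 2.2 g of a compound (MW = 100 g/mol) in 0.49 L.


C = (mass / MW) / volume
C = (2.2 / 100) / 0.49
C = 0.0449 M

0.0449 M


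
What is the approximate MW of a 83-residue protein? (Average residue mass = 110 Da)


MW = n_residues * 110 Da
MW = 83 * 110
MW = 9130 Da

9130 Da


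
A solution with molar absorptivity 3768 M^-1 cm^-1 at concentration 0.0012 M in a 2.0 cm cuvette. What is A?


A = epsilon * c * l
A = 3768 * 0.0012 * 2.0
A = 9.0432

9.0432


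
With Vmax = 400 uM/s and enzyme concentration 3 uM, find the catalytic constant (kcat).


kcat = Vmax / [E]t
kcat = 400 / 3
kcat = 133.3333 s^-1

133.3333 s^-1


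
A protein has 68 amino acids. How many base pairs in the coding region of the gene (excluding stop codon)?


Each amino acid = 1 codon = 3 bp
bp = 68 * 3 = 204 bp

204 bp


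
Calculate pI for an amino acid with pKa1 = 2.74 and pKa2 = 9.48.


pI = (pKa1 + pKa2) / 2
pI = (2.74 + 9.48) / 2
pI = 6.11

6.11


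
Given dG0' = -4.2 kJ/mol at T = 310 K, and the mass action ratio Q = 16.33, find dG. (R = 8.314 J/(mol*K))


dG = dG0' + RT * ln(Q) / 1000
dG = -4.2 + 8.314 * 310 * ln(16.33) / 1000
dG = 2.9985 kJ/mol

2.9985 kJ/mol


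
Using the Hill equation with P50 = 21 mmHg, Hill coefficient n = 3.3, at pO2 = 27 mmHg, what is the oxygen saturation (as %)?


Y = pO2^n / (P50^n + pO2^n)
Y = 27^3.3 / (21^3.3 + 27^3.3)
Y = 69.62%

69.62%


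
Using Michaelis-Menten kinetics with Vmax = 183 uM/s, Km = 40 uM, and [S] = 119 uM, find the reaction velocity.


v = Vmax * [S] / (Km + [S])
v = 183 * 119 / (40 + 119)
v = 136.9623 uM/s

136.9623 uM/s


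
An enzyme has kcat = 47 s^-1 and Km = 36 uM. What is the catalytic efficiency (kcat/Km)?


Catalytic efficiency = kcat / Km
= 47 / 36
= 1.3056 uM^-1*s^-1

1.3056 uM^-1*s^-1


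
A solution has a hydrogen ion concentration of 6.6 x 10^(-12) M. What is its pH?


pH = -log10([H+])
pH = -log10(6.6 x 10^(-12))
pH = 11.1805

11.1805


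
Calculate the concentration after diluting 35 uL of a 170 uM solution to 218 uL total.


C2 = C1 * V1 / V2
C2 = 170 * 35 / 218
C2 = 27.2936 uM

27.2936 uM


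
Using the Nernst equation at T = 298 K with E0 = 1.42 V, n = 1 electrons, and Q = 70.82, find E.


E = E0 - (RT/nF) * ln(Q)
E = 1.42 - (8.314 * 298 / (1 * 96485)) * ln(70.82)
E = 1.3106 V

1.3106 V


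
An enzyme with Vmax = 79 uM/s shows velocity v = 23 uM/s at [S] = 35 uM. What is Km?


Km = [S] * (Vmax - v) / v
Km = 35 * (79 - 23) / 23
Km = 85.2174 uM

85.2174 uM


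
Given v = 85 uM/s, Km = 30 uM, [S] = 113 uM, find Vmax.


Vmax = v * (Km + [S]) / [S]
Vmax = 85 * (30 + 113) / 113
Vmax = 107.5664 uM/s

107.5664 uM/s


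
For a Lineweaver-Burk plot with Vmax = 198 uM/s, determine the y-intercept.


y-intercept = 1/Vmax
= 1/198
= 0.0051 s/uM

0.0051 s/uM


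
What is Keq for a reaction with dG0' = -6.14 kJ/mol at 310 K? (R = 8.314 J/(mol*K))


Keq = exp(-dG0 * 1000 / (R * T))
Keq = exp(-(-6.14) * 1000 / (8.314 * 310))
Keq = 10.8298

10.8298


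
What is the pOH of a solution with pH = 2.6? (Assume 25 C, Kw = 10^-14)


pOH = 14 - pH
pOH = 14 - 2.6
pOH = 11.4

11.4


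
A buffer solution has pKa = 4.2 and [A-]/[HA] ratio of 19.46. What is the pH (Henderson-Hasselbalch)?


pH = pKa + log10([A-]/[HA])
pH = 4.2 + log10(19.46)
pH = 5.4891

5.4891


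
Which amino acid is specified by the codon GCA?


Standard genetic code lookup.
Codon GCA -> Ala

Ala


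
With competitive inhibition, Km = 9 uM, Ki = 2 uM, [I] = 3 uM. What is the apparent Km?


Km_app = Km * (1 + [I]/Ki)
Km_app = 9 * (1 + 3/2)
Km_app = 22.5 uM

22.5 uM


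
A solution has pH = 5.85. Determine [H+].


[H+] = 10^(-pH)
[H+] = 10^(-5.85)
[H+] = 1.413e-06 M

1.413e-06 M


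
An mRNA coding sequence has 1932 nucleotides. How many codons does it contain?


codons = nucleotides / 3
codons = 1932 / 3 = 644

644


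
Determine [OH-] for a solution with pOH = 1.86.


[OH-] = 10^(-pOH)
[OH-] = 10^(-1.86)
[OH-] = 0.0138 M

0.0138 M


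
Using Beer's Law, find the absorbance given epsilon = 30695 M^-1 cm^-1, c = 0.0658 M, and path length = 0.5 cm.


A = epsilon * c * l
A = 30695 * 0.0658 * 0.5
A = 1009.8655

1009.8655


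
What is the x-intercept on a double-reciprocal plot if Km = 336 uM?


x-intercept = -1/Km
= -1/336
= -0.003 1/uM

-0.003 1/uM


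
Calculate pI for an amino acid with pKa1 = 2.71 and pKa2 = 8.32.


pI = (pKa1 + pKa2) / 2
pI = (2.71 + 8.32) / 2
pI = 5.515

5.515


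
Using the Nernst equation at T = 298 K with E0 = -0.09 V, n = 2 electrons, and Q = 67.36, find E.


E = E0 - (RT/nF) * ln(Q)
E = -0.09 - (8.314 * 298 / (2 * 96485)) * ln(67.36)
E = -0.1441 V

-0.1441 V


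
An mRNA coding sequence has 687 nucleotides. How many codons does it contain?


codons = nucleotides / 3
codons = 687 / 3 = 229

229


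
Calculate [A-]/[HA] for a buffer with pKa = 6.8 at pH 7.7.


[A-]/[HA] = 10^(pH - pKa)
= 10^(7.7 - 6.8)
= 7.9433

7.9433


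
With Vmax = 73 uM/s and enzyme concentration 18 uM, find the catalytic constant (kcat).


kcat = Vmax / [E]t
kcat = 73 / 18
kcat = 4.0556 s^-1

4.0556 s^-1


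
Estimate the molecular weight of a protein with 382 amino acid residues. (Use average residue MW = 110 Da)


MW = n_residues * 110 Da
MW = 382 * 110
MW = 42020 Da

42020 Da


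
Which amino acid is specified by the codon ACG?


Standard genetic code lookup.
Codon ACG -> Thr

Thr


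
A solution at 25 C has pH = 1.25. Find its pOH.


pOH = 14 - pH
pOH = 14 - 1.25
pOH = 12.75

12.75


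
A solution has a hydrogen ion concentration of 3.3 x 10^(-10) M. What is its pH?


pH = -log10([H+])
pH = -log10(3.3 x 10^(-10))
pH = 9.4815

9.4815


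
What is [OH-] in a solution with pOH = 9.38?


[OH-] = 10^(-pOH)
[OH-] = 10^(-9.38)
[OH-] = 4.169e-10 M

4.169e-10 M


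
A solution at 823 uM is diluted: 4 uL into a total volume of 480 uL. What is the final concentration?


C2 = C1 * V1 / V2
C2 = 823 * 4 / 480
C2 = 6.8583 uM

6.8583 uM


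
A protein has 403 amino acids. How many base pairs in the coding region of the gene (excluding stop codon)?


Each amino acid = 1 codon = 3 bp
bp = 403 * 3 = 1209 bp

1209 bp


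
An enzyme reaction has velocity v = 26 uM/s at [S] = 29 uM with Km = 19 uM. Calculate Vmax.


Vmax = v * (Km + [S]) / [S]
Vmax = 26 * (19 + 29) / 29
Vmax = 43.0345 uM/s

43.0345 uM/s


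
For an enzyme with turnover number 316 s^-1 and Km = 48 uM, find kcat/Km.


Catalytic efficiency = kcat / Km
= 316 / 48
= 6.5833 uM^-1*s^-1

6.5833 uM^-1*s^-1


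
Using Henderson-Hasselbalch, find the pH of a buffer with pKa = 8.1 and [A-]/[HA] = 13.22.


pH = pKa + log10([A-]/[HA])
pH = 8.1 + log10(13.22)
pH = 9.2212

9.2212


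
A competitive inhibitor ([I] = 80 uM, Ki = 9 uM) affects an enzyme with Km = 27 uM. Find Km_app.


Km_app = Km * (1 + [I]/Ki)
Km_app = 27 * (1 + 80/9)
Km_app = 267.0 uM

267.0 uM


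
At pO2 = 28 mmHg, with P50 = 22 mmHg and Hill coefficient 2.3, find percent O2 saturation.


Y = pO2^n / (P50^n + pO2^n)
Y = 28^2.3 / (22^2.3 + 28^2.3)
Y = 63.52%

63.52%


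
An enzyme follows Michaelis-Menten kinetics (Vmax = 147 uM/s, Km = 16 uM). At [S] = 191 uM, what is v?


v = Vmax * [S] / (Km + [S])
v = 147 * 191 / (16 + 191)
v = 135.6377 uM/s

135.6377 uM/s


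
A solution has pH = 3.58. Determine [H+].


[H+] = 10^(-pH)
[H+] = 10^(-3.58)
[H+] = 2.630e-04 M

2.630e-04 M


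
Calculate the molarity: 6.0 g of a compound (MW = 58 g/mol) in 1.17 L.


C = (mass / MW) / volume
C = (6.0 / 58) / 1.17
C = 0.0884 M

0.0884 M


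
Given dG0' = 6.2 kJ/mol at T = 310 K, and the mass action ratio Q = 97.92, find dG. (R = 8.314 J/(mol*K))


dG = dG0' + RT * ln(Q) / 1000
dG = 6.2 + 8.314 * 310 * ln(97.92) / 1000
dG = 18.0149 kJ/mol

18.0149 kJ/mol


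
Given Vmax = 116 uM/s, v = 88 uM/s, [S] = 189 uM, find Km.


Km = [S] * (Vmax - v) / v
Km = 189 * (116 - 88) / 88
Km = 60.1364 uM

60.1364 uM


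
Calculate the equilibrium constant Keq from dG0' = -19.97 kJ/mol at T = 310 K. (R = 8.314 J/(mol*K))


Keq = exp(-dG0 * 1000 / (R * T))
Keq = exp(-(-19.97) * 1000 / (8.314 * 310))
Keq = 2317.6259

2317.6259


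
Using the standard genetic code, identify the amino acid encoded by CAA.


Standard genetic code lookup.
Codon CAA -> Gln

Gln


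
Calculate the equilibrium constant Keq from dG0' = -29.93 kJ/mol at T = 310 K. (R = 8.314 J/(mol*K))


Keq = exp(-dG0 * 1000 / (R * T))
Keq = exp(-(-29.93) * 1000 / (8.314 * 310))
Keq = 110497.4836

110497.4836


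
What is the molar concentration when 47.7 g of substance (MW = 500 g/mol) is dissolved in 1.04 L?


C = (mass / MW) / volume
C = (47.7 / 500) / 1.04
C = 0.0917 M

0.0917 M


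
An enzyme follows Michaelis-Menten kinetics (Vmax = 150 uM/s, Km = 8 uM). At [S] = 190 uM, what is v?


v = Vmax * [S] / (Km + [S])
v = 150 * 190 / (8 + 190)
v = 143.9394 uM/s

143.9394 uM/s


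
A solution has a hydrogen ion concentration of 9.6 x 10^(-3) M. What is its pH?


pH = -log10([H+])
pH = -log10(9.6 x 10^(-3))
pH = 2.0177

2.0177


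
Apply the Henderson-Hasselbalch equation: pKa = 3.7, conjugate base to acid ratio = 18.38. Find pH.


pH = pKa + log10([A-]/[HA])
pH = 3.7 + log10(18.38)
pH = 4.9643

4.9643


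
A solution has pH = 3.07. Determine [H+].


[H+] = 10^(-pH)
[H+] = 10^(-3.07)
[H+] = 8.511e-04 M

8.511e-04 M


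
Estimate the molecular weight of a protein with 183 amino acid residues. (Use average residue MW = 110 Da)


MW = n_residues * 110 Da
MW = 183 * 110
MW = 20130 Da

20130 Da


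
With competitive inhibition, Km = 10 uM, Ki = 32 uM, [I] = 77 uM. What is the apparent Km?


Km_app = Km * (1 + [I]/Ki)
Km_app = 10 * (1 + 77/32)
Km_app = 34.0625 uM

34.0625 uM


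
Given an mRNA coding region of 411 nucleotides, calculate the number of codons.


codons = nucleotides / 3
codons = 411 / 3 = 137

137


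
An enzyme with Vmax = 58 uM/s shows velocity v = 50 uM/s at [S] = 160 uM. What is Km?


Km = [S] * (Vmax - v) / v
Km = 160 * (58 - 50) / 50
Km = 25.6 uM

25.6 uM


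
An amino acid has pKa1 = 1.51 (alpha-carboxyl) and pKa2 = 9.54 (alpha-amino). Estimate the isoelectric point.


pI = (pKa1 + pKa2) / 2
pI = (1.51 + 9.54) / 2
pI = 5.525

5.525


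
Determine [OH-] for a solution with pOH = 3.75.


[OH-] = 10^(-pOH)
[OH-] = 10^(-3.75)
[OH-] = 1.778e-04 M

1.778e-04 M


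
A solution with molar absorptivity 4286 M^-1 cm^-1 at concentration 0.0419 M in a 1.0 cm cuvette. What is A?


A = epsilon * c * l
A = 4286 * 0.0419 * 1.0
A = 179.5834

179.5834


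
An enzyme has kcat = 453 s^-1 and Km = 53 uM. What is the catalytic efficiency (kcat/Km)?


Catalytic efficiency = kcat / Km
= 453 / 53
= 8.5472 uM^-1*s^-1

8.5472 uM^-1*s^-1


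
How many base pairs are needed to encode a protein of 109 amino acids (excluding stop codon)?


Each amino acid = 1 codon = 3 bp
bp = 109 * 3 = 327 bp

327 bp


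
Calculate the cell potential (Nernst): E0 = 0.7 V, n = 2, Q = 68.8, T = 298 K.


E = E0 - (RT/nF) * ln(Q)
E = 0.7 - (8.314 * 298 / (2 * 96485)) * ln(68.8)
E = 0.6457 V

0.6457 V


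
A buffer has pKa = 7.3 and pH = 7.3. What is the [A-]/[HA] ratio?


[A-]/[HA] = 10^(pH - pKa)
= 10^(7.3 - 7.3)
= 1.0

1.0


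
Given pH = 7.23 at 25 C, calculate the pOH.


pOH = 14 - pH
pOH = 14 - 7.23
pOH = 6.77

6.77


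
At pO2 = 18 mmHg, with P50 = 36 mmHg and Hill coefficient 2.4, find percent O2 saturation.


Y = pO2^n / (P50^n + pO2^n)
Y = 18^2.4 / (36^2.4 + 18^2.4)
Y = 15.93%

15.93%


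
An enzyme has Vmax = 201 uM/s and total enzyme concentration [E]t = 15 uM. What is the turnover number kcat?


kcat = Vmax / [E]t
kcat = 201 / 15
kcat = 13.4 s^-1

13.4 s^-1


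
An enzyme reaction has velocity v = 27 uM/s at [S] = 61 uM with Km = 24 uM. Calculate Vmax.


Vmax = v * (Km + [S]) / [S]
Vmax = 27 * (24 + 61) / 61
Vmax = 37.623 uM/s

37.623 uM/s


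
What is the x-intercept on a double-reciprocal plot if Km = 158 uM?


x-intercept = -1/Km
= -1/158
= -0.0063 1/uM

-0.0063 1/uM


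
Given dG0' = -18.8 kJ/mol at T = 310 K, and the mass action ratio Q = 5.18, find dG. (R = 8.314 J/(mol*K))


dG = dG0' + RT * ln(Q) / 1000
dG = -18.8 + 8.314 * 310 * ln(5.18) / 1000
dG = -14.5608 kJ/mol

-14.5608 kJ/mol


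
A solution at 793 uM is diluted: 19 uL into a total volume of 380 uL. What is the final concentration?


C2 = C1 * V1 / V2
C2 = 793 * 19 / 380
C2 = 39.65 uM

39.65 uM


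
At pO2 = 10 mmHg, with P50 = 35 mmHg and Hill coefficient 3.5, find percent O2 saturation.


Y = pO2^n / (P50^n + pO2^n)
Y = 10^3.5 / (35^3.5 + 10^3.5)
Y = 1.23%

1.23%


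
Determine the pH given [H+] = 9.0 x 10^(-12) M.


pH = -log10([H+])
pH = -log10(9.0 x 10^(-12))
pH = 11.0458

11.0458


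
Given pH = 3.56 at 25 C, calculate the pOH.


pOH = 14 - pH
pOH = 14 - 3.56
pOH = 10.44

10.44


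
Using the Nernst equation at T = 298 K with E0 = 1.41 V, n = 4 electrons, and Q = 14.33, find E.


E = E0 - (RT/nF) * ln(Q)
E = 1.41 - (8.314 * 298 / (4 * 96485)) * ln(14.33)
E = 1.3929 V

1.3929 V


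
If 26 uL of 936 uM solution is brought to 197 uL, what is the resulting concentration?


C2 = C1 * V1 / V2
C2 = 936 * 26 / 197
C2 = 123.533 uM

123.533 uM


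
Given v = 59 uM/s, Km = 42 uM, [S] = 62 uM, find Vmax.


Vmax = v * (Km + [S]) / [S]
Vmax = 59 * (42 + 62) / 62
Vmax = 98.9677 uM/s

98.9677 uM/s


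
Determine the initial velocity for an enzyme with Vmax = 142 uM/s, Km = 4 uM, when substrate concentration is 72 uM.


v = Vmax * [S] / (Km + [S])
v = 142 * 72 / (4 + 72)
v = 134.5263 uM/s

134.5263 uM/s


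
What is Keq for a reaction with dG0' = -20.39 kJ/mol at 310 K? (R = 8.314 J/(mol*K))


Keq = exp(-dG0 * 1000 / (R * T))
Keq = exp(-(-20.39) * 1000 / (8.314 * 310))
Keq = 2727.8181

2727.8181


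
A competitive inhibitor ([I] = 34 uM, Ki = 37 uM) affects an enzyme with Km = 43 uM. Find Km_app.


Km_app = Km * (1 + [I]/Ki)
Km_app = 43 * (1 + 34/37)
Km_app = 82.5135 uM

82.5135 uM


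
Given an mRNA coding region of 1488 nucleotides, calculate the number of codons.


codons = nucleotides / 3
codons = 1488 / 3 = 496

496


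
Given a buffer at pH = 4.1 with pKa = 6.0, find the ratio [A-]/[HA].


[A-]/[HA] = 10^(pH - pKa)
= 10^(4.1 - 6.0)
= 0.0126

0.0126


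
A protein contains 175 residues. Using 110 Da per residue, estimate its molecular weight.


MW = n_residues * 110 Da
MW = 175 * 110
MW = 19250 Da

19250 Da


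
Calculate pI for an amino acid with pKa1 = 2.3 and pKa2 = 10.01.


pI = (pKa1 + pKa2) / 2
pI = (2.3 + 10.01) / 2
pI = 6.155

6.155


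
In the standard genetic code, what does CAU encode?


Standard genetic code lookup.
Codon CAU -> His

His


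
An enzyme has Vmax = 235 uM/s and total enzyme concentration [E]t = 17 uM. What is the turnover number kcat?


kcat = Vmax / [E]t
kcat = 235 / 17
kcat = 13.8235 s^-1

13.8235 s^-1


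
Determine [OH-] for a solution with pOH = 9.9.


[OH-] = 10^(-pOH)
[OH-] = 10^(-9.9)
[OH-] = 1.259e-10 M

1.259e-10 M


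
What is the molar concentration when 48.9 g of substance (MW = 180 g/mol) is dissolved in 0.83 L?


C = (mass / MW) / volume
C = (48.9 / 180) / 0.83
C = 0.3273 M

0.3273 M


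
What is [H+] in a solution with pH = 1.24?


[H+] = 10^(-pH)
[H+] = 10^(-1.24)
[H+] = 0.0575 M

0.0575 M


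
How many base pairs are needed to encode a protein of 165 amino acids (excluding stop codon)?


Each amino acid = 1 codon = 3 bp
bp = 165 * 3 = 495 bp

495 bp


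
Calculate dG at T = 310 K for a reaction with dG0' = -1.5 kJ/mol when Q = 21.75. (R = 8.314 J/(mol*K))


dG = dG0' + RT * ln(Q) / 1000
dG = -1.5 + 8.314 * 310 * ln(21.75) / 1000
dG = 6.4372 kJ/mol

6.4372 kJ/mol


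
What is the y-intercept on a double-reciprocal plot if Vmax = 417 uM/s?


y-intercept = 1/Vmax
= 1/417
= 0.0024 s/uM

0.0024 s/uM


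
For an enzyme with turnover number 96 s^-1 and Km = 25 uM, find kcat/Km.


Catalytic efficiency = kcat / Km
= 96 / 25
= 3.84 uM^-1*s^-1

3.84 uM^-1*s^-1


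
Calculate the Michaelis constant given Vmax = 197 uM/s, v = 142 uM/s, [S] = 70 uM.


Km = [S] * (Vmax - v) / v
Km = 70 * (197 - 142) / 142
Km = 27.1127 uM

27.1127 uM


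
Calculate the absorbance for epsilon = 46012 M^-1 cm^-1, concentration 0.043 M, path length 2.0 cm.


A = epsilon * c * l
A = 46012 * 0.043 * 2.0
A = 3957.032

3957.032


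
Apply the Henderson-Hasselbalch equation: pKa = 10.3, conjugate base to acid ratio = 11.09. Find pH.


pH = pKa + log10([A-]/[HA])
pH = 10.3 + log10(11.09)
pH = 11.3449

11.3449


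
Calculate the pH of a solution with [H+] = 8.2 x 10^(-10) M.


pH = -log10([H+])
pH = -log10(8.2 x 10^(-10))
pH = 9.0862

9.0862


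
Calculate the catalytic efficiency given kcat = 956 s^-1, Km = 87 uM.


Catalytic efficiency = kcat / Km
= 956 / 87
= 10.9885 uM^-1*s^-1

10.9885 uM^-1*s^-1


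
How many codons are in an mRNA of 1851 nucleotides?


codons = nucleotides / 3
codons = 1851 / 3 = 617

617


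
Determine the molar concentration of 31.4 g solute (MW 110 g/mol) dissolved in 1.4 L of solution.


C = (mass / MW) / volume
C = (31.4 / 110) / 1.4
C = 0.2039 M

0.2039 M


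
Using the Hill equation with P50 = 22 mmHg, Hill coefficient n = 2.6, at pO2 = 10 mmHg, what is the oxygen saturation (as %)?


Y = pO2^n / (P50^n + pO2^n)
Y = 10^2.6 / (22^2.6 + 10^2.6)
Y = 11.41%

11.41%


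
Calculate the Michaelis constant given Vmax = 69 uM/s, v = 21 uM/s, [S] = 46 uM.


Km = [S] * (Vmax - v) / v
Km = 46 * (69 - 21) / 21
Km = 105.1429 uM

105.1429 uM


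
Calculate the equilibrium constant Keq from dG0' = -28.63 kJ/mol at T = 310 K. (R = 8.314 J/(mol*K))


Keq = exp(-dG0 * 1000 / (R * T))
Keq = exp(-(-28.63) * 1000 / (8.314 * 310))
Keq = 66726.1375

66726.1375


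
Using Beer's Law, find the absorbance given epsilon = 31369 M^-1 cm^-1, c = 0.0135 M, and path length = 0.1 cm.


A = epsilon * c * l
A = 31369 * 0.0135 * 0.1
A = 42.3482

42.3482


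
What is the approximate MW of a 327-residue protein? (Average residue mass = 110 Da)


MW = n_residues * 110 Da
MW = 327 * 110
MW = 35970 Da

35970 Da


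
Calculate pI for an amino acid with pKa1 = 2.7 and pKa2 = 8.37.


pI = (pKa1 + pKa2) / 2
pI = (2.7 + 8.37) / 2
pI = 5.535

5.535


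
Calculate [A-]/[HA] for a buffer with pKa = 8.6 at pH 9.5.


[A-]/[HA] = 10^(pH - pKa)
= 10^(9.5 - 8.6)
= 7.9433

7.9433


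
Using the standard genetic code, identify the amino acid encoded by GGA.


Standard genetic code lookup.
Codon GGA -> Gly

Gly


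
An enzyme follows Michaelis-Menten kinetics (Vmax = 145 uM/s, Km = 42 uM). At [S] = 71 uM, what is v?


v = Vmax * [S] / (Km + [S])
v = 145 * 71 / (42 + 71)
v = 91.1062 uM/s

91.1062 uM/s


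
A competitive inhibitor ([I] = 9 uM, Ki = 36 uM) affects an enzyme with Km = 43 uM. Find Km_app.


Km_app = Km * (1 + [I]/Ki)
Km_app = 43 * (1 + 9/36)
Km_app = 53.75 uM

53.75 uM


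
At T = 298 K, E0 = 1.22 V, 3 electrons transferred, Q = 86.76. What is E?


E = E0 - (RT/nF) * ln(Q)
E = 1.22 - (8.314 * 298 / (3 * 96485)) * ln(86.76)
E = 1.1818 V

1.1818 V


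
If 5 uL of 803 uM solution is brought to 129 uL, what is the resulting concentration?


C2 = C1 * V1 / V2
C2 = 803 * 5 / 129
C2 = 31.124 uM

31.124 uM


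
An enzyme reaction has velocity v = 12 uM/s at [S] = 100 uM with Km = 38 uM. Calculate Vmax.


Vmax = v * (Km + [S]) / [S]
Vmax = 12 * (38 + 100) / 100
Vmax = 16.56 uM/s

16.56 uM/s


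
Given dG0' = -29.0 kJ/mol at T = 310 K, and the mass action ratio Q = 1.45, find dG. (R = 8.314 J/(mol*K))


dG = dG0' + RT * ln(Q) / 1000
dG = -29.0 + 8.314 * 310 * ln(1.45) / 1000
dG = -28.0424 kJ/mol

-28.0424 kJ/mol


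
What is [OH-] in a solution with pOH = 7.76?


[OH-] = 10^(-pOH)
[OH-] = 10^(-7.76)
[OH-] = 1.738e-08 M

1.738e-08 M


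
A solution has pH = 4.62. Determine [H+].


[H+] = 10^(-pH)
[H+] = 10^(-4.62)
[H+] = 2.399e-05 M

2.399e-05 M


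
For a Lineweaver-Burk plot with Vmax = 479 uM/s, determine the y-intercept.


y-intercept = 1/Vmax
= 1/479
= 0.0021 s/uM

0.0021 s/uM


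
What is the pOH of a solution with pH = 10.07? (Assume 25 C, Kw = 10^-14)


pOH = 14 - pH
pOH = 14 - 10.07
pOH = 3.93

3.93


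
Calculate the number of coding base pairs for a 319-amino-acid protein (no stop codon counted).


Each amino acid = 1 codon = 3 bp
bp = 319 * 3 = 957 bp

957 bp


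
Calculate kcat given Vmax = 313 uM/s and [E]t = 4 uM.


kcat = Vmax / [E]t
kcat = 313 / 4
kcat = 78.25 s^-1

78.25 s^-1


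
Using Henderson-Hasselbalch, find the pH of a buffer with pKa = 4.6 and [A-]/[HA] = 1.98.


pH = pKa + log10([A-]/[HA])
pH = 4.6 + log10(1.98)
pH = 4.8967

4.8967


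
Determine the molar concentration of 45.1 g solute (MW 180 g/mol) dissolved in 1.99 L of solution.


C = (mass / MW) / volume
C = (45.1 / 180) / 1.99
C = 0.1259 M

0.1259 M


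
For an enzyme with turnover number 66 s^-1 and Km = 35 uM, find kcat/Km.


Catalytic efficiency = kcat / Km
= 66 / 35
= 1.8857 uM^-1*s^-1

1.8857 uM^-1*s^-1


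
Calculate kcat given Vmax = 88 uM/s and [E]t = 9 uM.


kcat = Vmax / [E]t
kcat = 88 / 9
kcat = 9.7778 s^-1

9.7778 s^-1


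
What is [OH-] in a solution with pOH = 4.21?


[OH-] = 10^(-pOH)
[OH-] = 10^(-4.21)
[OH-] = 6.166e-05 M

6.166e-05 M


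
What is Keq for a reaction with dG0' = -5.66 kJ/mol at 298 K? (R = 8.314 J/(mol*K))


Keq = exp(-dG0 * 1000 / (R * T))
Keq = exp(-(-5.66) * 1000 / (8.314 * 298))
Keq = 9.8207

9.8207


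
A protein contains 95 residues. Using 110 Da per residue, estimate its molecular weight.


MW = n_residues * 110 Da
MW = 95 * 110
MW = 10450 Da

10450 Da
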